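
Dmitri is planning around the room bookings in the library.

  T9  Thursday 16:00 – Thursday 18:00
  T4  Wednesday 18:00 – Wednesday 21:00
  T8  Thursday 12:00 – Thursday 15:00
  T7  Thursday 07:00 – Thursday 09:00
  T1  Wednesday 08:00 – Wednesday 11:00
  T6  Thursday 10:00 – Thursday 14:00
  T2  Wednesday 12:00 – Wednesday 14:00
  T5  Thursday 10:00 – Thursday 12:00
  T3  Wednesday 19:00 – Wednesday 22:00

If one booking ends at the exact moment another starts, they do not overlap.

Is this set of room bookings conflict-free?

No

Check each pair: they overlap iff neither finishes before the other starts.
Sorted by start: T1, T2, T4, T3, T7, T5, T6, T8, T9.
T2 starts after T1 ends — done with T1.
T4 starts after T2 ends — done with T2.
T3 starts before T4 ends → T4 and T3 overlap.
That's a conflict, so the schedule is not conflict-free.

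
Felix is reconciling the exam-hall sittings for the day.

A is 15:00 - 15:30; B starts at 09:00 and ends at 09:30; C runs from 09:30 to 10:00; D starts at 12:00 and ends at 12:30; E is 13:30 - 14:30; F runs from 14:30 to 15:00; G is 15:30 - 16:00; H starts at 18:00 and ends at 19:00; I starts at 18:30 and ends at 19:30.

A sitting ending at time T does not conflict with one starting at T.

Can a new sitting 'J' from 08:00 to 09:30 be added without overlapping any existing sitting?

No — it overlaps B

B: starts 09:00 before J ends 09:30, and ends 09:30 after J starts 08:00 → overlap.
C: starts 09:30 at or after J ends 09:30 → clear.
D: starts 12:00 at or after J ends 09:30 → clear.
E: starts 13:30 at or after J ends 09:30 → clear.
F: starts 14:30 at or after J ends 09:30 → clear.
A: starts 15:00 at or after J ends 09:30 → clear.
G: starts 15:30 at or after J ends 09:30 → clear.
H: starts 18:00 at or after J ends 09:30 → clear.
I: starts 18:30 at or after J ends 09:30 → clear.
J overlaps B.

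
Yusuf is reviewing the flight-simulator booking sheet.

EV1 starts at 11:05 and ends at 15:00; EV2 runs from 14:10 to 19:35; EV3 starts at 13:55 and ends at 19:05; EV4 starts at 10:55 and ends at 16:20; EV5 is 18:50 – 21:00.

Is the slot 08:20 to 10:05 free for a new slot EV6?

EV4: starts 10:55 at or after EV6 ends 10:05 → clear.
EV1: starts 11:05 at or after EV6 ends 10:05 → clear.
EV3: starts 13:55 at or after EV6 ends 10:05 → clear.
EV2: starts 14:10 at or after EV6 ends 10:05 → clear.
EV5: starts 18:50 at or after EV6 ends 10:05 → clear.

Yes — the slot is free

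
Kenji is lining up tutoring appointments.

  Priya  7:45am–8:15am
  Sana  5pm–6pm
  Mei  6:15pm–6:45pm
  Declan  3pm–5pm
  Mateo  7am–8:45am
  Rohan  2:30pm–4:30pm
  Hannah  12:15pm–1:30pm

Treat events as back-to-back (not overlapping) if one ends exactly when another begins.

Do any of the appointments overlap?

Sorted by start: Mateo, Priya, Hannah, Rohan, Declan, Sana, Mei.
Priya starts before Mateo ends → Mateo and Priya overlap.
That's a conflict, so the schedule is not conflict-free.

Yes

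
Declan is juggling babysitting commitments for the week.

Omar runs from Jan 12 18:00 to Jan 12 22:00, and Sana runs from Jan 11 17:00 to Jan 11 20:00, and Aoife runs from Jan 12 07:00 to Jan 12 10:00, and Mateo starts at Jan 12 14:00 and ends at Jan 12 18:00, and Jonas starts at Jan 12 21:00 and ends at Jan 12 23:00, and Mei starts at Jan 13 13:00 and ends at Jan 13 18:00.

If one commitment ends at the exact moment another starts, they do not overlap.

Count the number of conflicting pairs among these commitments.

1

Sorted by start: Sana, Aoife, Mateo, Omar, Jonas, Mei.
Aoife starts after Sana ends — done with Sana.
Mateo starts after Aoife ends — done with Aoife.
Omar starts exactly when Mateo ends (back-to-back, no overlap) — done with Mateo.
Jonas starts before Omar ends → Omar and Jonas overlap.
Mei starts after Omar ends.
Mei starts after Jonas ends.
Overlapping pairs: Jonas & Omar — 1 in total.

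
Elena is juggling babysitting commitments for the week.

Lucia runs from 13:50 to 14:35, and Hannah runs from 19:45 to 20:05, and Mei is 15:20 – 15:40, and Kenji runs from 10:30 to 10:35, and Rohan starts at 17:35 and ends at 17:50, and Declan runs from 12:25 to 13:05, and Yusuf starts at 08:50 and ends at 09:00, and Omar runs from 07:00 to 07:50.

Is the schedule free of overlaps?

Sorted by start: Omar, Yusuf, Kenji, Declan, Lucia, Mei, Rohan, Hannah.
Yusuf starts after Omar ends, so nothing later overlaps Omar either.
Kenji starts after Yusuf ends, so nothing later overlaps Yusuf either.
Declan starts after Kenji ends, so nothing later overlaps Kenji either.
Lucia starts after Declan ends, so nothing later overlaps Declan either.
Mei starts after Lucia ends, so nothing later overlaps Lucia either.
Rohan starts after Mei ends, so nothing later overlaps Mei either.
Hannah starts after Rohan ends.
Every pair is clear; the schedule has no overlaps.

Yes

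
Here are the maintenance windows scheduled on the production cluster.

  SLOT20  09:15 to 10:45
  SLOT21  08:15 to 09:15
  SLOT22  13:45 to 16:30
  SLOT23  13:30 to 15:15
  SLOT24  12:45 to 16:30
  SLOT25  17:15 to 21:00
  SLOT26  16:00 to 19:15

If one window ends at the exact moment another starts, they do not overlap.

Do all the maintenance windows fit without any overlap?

Two intervals overlap when each starts before the other ends.
Sorted by start: SLOT21, SLOT20, SLOT24, SLOT23, SLOT22, SLOT26, SLOT25.
SLOT20 starts exactly when SLOT21 ends (back-to-back, no overlap); SLOT21 is clear from here.
SLOT24 starts after SLOT20 ends; SLOT20 is clear from here.
SLOT23 starts before SLOT24 ends → SLOT24 and SLOT23 overlap.
That's a conflict, so the schedule is not conflict-free.

No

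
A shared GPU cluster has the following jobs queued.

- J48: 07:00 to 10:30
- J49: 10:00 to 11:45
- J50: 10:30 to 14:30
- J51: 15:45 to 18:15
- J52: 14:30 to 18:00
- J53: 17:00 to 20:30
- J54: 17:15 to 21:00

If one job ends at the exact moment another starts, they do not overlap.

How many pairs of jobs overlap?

8

Sorted by start: J48, J49, J50, J52, J51, J53, J54.
J49 starts before J48 ends → J48 and J49 overlap.
J50 starts exactly when J48 ends (back-to-back, no overlap) — done with J48.
J50 starts before J49 ends → J49 and J50 overlap.
J52 starts after J49 ends — done with J49.
J52 starts exactly when J50 ends (back-to-back, no overlap) — done with J50.
J51 starts before J52 ends → J52 and J51 overlap.
J53 starts before J52 ends → J52 and J53 overlap.
J54 starts before J52 ends → J52 and J54 overlap.
J53 starts before J51 ends → J51 and J53 overlap.
J54 starts before J51 ends → J51 and J54 overlap.
J54 starts before J53 ends → J53 and J54 overlap.
Overlapping pairs: J48 & J49, J49 & J50, J51 & J52, J51 & J53, J51 & J54, J52 & J53, J52 & J54, J53 & J54 — 8 in total.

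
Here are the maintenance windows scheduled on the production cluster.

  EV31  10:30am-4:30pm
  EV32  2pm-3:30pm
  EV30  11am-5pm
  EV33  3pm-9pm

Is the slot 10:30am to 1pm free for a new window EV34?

EV31: starts 10:30am before EV34 ends 1pm, and ends 4:30pm after EV34 starts 10:30am → overlap.
EV30: starts 11am before EV34 ends 1pm, and ends 5pm after EV34 starts 10:30am → overlap.
EV32: starts 2pm at or after EV34 ends 1pm → clear.
EV33: starts 3pm at or after EV34 ends 1pm → clear.
EV34 overlaps EV30, EV31.

No — it overlaps EV30, EV31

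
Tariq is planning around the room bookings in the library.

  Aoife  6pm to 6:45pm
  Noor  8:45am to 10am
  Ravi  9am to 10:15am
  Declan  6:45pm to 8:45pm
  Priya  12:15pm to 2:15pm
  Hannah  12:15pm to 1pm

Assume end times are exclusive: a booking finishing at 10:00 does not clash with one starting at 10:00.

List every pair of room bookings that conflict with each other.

Sorted by start: Noor, Ravi, Hannah, Priya, Aoife, Declan.
Ravi starts before Noor ends → Noor and Ravi overlap.
Hannah starts after Noor ends — done with Noor.
Hannah starts after Ravi ends — done with Ravi.
Priya starts before Hannah ends → Hannah and Priya overlap.
Aoife starts after Hannah ends — done with Hannah.
Aoife starts after Priya ends — done with Priya.
Declan starts exactly when Aoife ends (back-to-back, no overlap).

Hannah & Priya, Noor & Ravi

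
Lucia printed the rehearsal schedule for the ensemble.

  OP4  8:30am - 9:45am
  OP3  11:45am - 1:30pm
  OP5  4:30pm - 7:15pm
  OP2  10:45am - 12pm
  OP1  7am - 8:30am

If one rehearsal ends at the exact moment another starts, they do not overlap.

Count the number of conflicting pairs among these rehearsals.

Sorted by start: OP1, OP4, OP2, OP3, OP5.
OP4 starts exactly when OP1 ends (back-to-back, no overlap); OP1 is clear from here.
OP2 starts after OP4 ends; OP4 is clear from here.
OP3 starts before OP2 ends → OP2 and OP3 overlap.
OP5 starts after OP2 ends.
OP5 starts after OP3 ends.
Overlapping pairs: OP2 & OP3 — 1 in total.

1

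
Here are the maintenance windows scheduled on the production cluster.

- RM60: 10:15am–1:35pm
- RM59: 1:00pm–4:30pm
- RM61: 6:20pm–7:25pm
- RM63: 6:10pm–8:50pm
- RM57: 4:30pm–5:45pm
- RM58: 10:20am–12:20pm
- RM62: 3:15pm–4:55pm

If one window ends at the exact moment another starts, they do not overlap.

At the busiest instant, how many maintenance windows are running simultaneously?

Walk through starts and ends in time order (an end at T is processed before a start at T):
10:15am start RM60 → 1
10:20am start RM58 → 2
12:20pm end RM58 → 1
1:00pm start RM59 → 2
1:35pm end RM60 → 1
3:15pm start RM62 → 2
4:30pm end RM59 → 1
4:30pm start RM57 → 2
4:55pm end RM62 → 1
5:45pm end RM57 → 0
6:10pm start RM63 → 1
6:20pm start RM61 → 2
7:25pm end RM61 → 1
8:50pm end RM63 → 0
Peak is 2, at 10:20am (RM58, RM60).

2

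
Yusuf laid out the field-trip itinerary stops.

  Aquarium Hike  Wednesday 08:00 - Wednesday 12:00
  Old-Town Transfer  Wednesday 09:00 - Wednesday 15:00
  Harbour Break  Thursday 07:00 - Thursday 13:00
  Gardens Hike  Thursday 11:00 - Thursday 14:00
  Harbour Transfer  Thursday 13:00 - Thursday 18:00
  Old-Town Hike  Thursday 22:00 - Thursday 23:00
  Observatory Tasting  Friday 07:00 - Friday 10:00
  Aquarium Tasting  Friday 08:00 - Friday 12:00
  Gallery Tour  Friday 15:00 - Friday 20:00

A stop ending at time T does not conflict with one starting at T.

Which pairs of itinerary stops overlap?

Aquarium Hike & Old-Town Transfer, Aquarium Tasting & Observatory Tasting, Gardens Hike & Harbour Break, Gardens Hike & Harbour Transfer

Sorted by start: Aquarium Hike, Old-Town Transfer, Harbour Break, Gardens Hike, Harbour Transfer, Old-Town Hike, Observatory Tasting, Aquarium Tasting, Gallery Tour.
Old-Town Transfer starts before Aquarium Hike ends → Aquarium Hike and Old-Town Transfer overlap.
Harbour Break starts after Aquarium Hike ends; Aquarium Hike is clear from here.
Harbour Break starts after Old-Town Transfer ends; Old-Town Transfer is clear from here.
Gardens Hike starts before Harbour Break ends → Harbour Break and Gardens Hike overlap.
Harbour Transfer starts exactly when Harbour Break ends (back-to-back, no overlap); Harbour Break is clear from here.
Harbour Transfer starts before Gardens Hike ends → Gardens Hike and Harbour Transfer overlap.
Old-Town Hike starts after Gardens Hike ends; Gardens Hike is clear from here.
Old-Town Hike starts after Harbour Transfer ends; Harbour Transfer is clear from here.
Observatory Tasting starts after Old-Town Hike ends; Old-Town Hike is clear from here.
Aquarium Tasting starts before Observatory Tasting ends → Observatory Tasting and Aquarium Tasting overlap.
Gallery Tour starts after Observatory Tasting ends.
Gallery Tour starts after Aquarium Tasting ends.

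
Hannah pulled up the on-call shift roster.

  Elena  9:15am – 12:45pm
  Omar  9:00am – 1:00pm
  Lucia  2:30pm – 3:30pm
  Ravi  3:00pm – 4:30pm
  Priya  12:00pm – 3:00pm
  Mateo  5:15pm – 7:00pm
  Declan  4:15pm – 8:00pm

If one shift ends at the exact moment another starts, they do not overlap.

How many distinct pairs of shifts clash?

7

Check each pair: they overlap iff neither finishes before the other starts.
Sorted by start: Omar, Elena, Priya, Lucia, Ravi, Declan, Mateo.
Elena starts before Omar ends → Omar and Elena overlap.
Priya starts before Omar ends → Omar and Priya overlap.
Lucia starts after Omar ends, so Omar has no further overlaps.
Priya starts before Elena ends → Elena and Priya overlap.
Lucia starts after Elena ends, so Elena has no further overlaps.
Lucia starts before Priya ends → Priya and Lucia overlap.
Ravi starts exactly when Priya ends (back-to-back, no overlap), so Priya has no further overlaps.
Ravi starts before Lucia ends → Lucia and Ravi overlap.
Declan starts after Lucia ends, so Lucia has no further overlaps.
Declan starts before Ravi ends → Ravi and Declan overlap.
Mateo starts after Ravi ends.
Mateo starts before Declan ends → Declan and Mateo overlap.
Overlapping pairs: Declan & Mateo, Declan & Ravi, Elena & Omar, Elena & Priya, Lucia & Priya, Lucia & Ravi, Omar & Priya — 7 in total.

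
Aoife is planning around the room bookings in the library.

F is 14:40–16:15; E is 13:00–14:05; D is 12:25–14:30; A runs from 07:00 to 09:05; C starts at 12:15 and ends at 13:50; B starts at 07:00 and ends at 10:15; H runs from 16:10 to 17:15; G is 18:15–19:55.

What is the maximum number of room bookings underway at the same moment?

3

Sort all start/end points and keep a running count:
07:00 start A → 1
07:00 start B → 2
09:05 end A → 1
10:15 end B → 0
12:15 start C → 1
12:25 start D → 2
13:00 start E → 3
13:50 end C → 2
14:05 end E → 1
14:30 end D → 0
14:40 start F → 1
16:10 start H → 2
16:15 end F → 1
17:15 end H → 0
18:15 start G → 1
19:55 end G → 0
Peak is 3, at 13:00 (C, D, E).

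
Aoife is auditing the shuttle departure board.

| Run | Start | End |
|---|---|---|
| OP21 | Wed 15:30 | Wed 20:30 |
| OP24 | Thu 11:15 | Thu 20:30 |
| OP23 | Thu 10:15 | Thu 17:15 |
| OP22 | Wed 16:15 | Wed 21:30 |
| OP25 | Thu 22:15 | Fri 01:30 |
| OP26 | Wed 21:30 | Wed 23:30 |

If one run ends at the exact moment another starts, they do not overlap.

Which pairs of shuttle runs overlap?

OP21 & OP22, OP23 & OP24

Two intervals overlap when each starts before the other ends.
Sorted by start: OP21, OP22, OP26, OP23, OP24, OP25.
OP22 starts before OP21 ends → OP21 and OP22 overlap.
OP26 starts after OP21 ends, so OP21 has no further overlaps.
OP26 starts exactly when OP22 ends (back-to-back, no overlap), so OP22 has no further overlaps.
OP23 starts after OP26 ends, so OP26 has no further overlaps.
OP24 starts before OP23 ends → OP23 and OP24 overlap.
OP25 starts after OP23 ends.
OP25 starts after OP24 ends.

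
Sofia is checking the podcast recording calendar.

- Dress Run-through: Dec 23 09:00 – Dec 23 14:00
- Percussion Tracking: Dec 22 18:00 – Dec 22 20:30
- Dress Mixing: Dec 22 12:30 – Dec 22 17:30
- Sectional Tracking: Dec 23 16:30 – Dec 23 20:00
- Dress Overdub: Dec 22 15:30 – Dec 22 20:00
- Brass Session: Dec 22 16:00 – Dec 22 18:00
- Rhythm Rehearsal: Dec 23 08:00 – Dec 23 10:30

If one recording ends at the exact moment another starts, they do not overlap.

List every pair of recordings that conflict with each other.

Brass Session & Dress Mixing, Brass Session & Dress Overdub, Dress Mixing & Dress Overdub, Dress Overdub & Percussion Tracking, Dress Run-through & Rhythm Rehearsal

Sorted by start: Dress Mixing, Dress Overdub, Brass Session, Percussion Tracking, Rhythm Rehearsal, Dress Run-through, Sectional Tracking.
Dress Overdub starts before Dress Mixing ends → Dress Mixing and Dress Overdub overlap.
Brass Session starts before Dress Mixing ends → Dress Mixing and Brass Session overlap.
Percussion Tracking starts after Dress Mixing ends; Dress Mixing is clear from here.
Brass Session starts before Dress Overdub ends → Dress Overdub and Brass Session overlap.
Percussion Tracking starts before Dress Overdub ends → Dress Overdub and Percussion Tracking overlap.
Rhythm Rehearsal starts after Dress Overdub ends; Dress Overdub is clear from here.
Percussion Tracking starts exactly when Brass Session ends (back-to-back, no overlap); Brass Session is clear from here.
Rhythm Rehearsal starts after Percussion Tracking ends; Percussion Tracking is clear from here.
Dress Run-through starts before Rhythm Rehearsal ends → Rhythm Rehearsal and Dress Run-through overlap.
Sectional Tracking starts after Rhythm Rehearsal ends.
Sectional Tracking starts after Dress Run-through ends.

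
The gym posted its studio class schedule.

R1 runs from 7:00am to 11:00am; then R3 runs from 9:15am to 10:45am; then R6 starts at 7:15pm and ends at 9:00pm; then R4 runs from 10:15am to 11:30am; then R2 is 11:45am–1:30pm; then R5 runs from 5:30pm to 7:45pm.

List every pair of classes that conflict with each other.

R1 & R3, R1 & R4, R3 & R4, R5 & R6

Sorted by start: R1, R3, R4, R2, R5, R6.
R3 starts before R1 ends → R1 and R3 overlap.
R4 starts before R1 ends → R1 and R4 overlap.
R2 starts after R1 ends, so R1 has no further overlaps.
R4 starts before R3 ends → R3 and R4 overlap.
R2 starts after R3 ends, so R3 has no further overlaps.
R2 starts after R4 ends, so R4 has no further overlaps.
R5 starts after R2 ends, so R2 has no further overlaps.
R6 starts before R5 ends → R5 and R6 overlap.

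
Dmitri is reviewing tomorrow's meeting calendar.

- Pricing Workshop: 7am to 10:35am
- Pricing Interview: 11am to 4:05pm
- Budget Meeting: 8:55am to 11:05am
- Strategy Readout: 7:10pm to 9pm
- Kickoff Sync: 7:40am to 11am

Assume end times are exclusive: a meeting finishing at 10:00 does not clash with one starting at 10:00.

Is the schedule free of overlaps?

Sorted by start: Pricing Workshop, Kickoff Sync, Budget Meeting, Pricing Interview, Strategy Readout.
Kickoff Sync starts before Pricing Workshop ends → Pricing Workshop and Kickoff Sync overlap.
That's a conflict, so the schedule is not conflict-free.

No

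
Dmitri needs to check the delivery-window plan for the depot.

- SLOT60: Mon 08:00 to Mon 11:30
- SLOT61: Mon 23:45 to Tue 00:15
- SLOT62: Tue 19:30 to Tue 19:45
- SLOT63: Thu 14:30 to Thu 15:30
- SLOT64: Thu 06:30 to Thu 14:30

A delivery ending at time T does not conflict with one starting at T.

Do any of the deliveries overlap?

No

Check each pair: they overlap iff neither finishes before the other starts.
Sorted by start: SLOT60, SLOT61, SLOT62, SLOT64, SLOT63.
SLOT61 starts after SLOT60 ends, so SLOT60 has no further overlaps.
SLOT62 starts after SLOT61 ends, so SLOT61 has no further overlaps.
SLOT64 starts after SLOT62 ends, so SLOT62 has no further overlaps.
SLOT63 starts exactly when SLOT64 ends (back-to-back, no overlap).
Every pair is clear; the schedule has no overlaps.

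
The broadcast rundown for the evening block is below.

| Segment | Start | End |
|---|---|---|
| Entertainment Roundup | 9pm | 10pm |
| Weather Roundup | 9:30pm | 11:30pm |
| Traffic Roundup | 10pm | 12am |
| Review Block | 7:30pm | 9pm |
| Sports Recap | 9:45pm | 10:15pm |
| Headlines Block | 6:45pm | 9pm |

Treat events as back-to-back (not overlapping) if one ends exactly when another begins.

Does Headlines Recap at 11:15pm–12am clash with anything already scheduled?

Yes — it overlaps Traffic Roundup, Weather Roundup

Headlines Block: ends 9pm at or before Headlines Recap starts 11:15pm → clear.
Review Block: ends 9pm at or before Headlines Recap starts 11:15pm → clear.
Entertainment Roundup: ends 10pm at or before Headlines Recap starts 11:15pm → clear.
Weather Roundup: starts 9:30pm before Headlines Recap ends 12am, and ends 11:30pm after Headlines Recap starts 11:15pm → overlap.
Sports Recap: ends 10:15pm at or before Headlines Recap starts 11:15pm → clear.
Traffic Roundup: starts 10pm before Headlines Recap ends 12am, and ends 12am after Headlines Recap starts 11:15pm → overlap.
Headlines Recap overlaps Weather Roundup, Traffic Roundup.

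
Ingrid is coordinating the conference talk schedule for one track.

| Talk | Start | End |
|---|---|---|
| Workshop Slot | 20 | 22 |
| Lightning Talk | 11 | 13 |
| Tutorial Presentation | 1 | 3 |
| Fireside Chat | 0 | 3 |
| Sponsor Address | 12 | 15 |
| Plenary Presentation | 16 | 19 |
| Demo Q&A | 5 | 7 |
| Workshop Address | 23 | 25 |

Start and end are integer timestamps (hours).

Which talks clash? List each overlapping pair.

Fireside Chat & Tutorial Presentation, Lightning Talk & Sponsor Address

Two intervals overlap when each starts before the other ends.
Sorted by start: Fireside Chat, Tutorial Presentation, Demo Q&A, Lightning Talk, Sponsor Address, Plenary Presentation, Workshop Slot, Workshop Address.
Tutorial Presentation starts before Fireside Chat ends → Fireside Chat and Tutorial Presentation overlap.
Demo Q&A starts after Fireside Chat ends, so Fireside Chat has no further overlaps.
Demo Q&A starts after Tutorial Presentation ends, so Tutorial Presentation has no further overlaps.
Lightning Talk starts after Demo Q&A ends, so Demo Q&A has no further overlaps.
Sponsor Address starts before Lightning Talk ends → Lightning Talk and Sponsor Address overlap.
Plenary Presentation starts after Lightning Talk ends, so Lightning Talk has no further overlaps.
Plenary Presentation starts after Sponsor Address ends, so Sponsor Address has no further overlaps.
Workshop Slot starts after Plenary Presentation ends, so Plenary Presentation has no further overlaps.
Workshop Address starts after Workshop Slot ends.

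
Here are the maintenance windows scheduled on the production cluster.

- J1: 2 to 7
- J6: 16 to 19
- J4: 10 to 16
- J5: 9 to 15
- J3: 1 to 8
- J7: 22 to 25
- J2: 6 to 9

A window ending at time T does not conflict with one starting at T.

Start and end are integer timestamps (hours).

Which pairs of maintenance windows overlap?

J1 & J2, J1 & J3, J2 & J3, J4 & J5

Two intervals overlap when each starts before the other ends.
Sorted by start: J3, J1, J2, J5, J4, J6, J7.
J1 starts before J3 ends → J3 and J1 overlap.
J2 starts before J3 ends → J3 and J2 overlap.
J5 starts after J3 ends, so J3 has no further overlaps.
J2 starts before J1 ends → J1 and J2 overlap.
J5 starts after J1 ends, so J1 has no further overlaps.
J5 starts exactly when J2 ends (back-to-back, no overlap), so J2 has no further overlaps.
J4 starts before J5 ends → J5 and J4 overlap.
J6 starts after J5 ends, so J5 has no further overlaps.
J6 starts exactly when J4 ends (back-to-back, no overlap), so J4 has no further overlaps.
J7 starts after J6 ends.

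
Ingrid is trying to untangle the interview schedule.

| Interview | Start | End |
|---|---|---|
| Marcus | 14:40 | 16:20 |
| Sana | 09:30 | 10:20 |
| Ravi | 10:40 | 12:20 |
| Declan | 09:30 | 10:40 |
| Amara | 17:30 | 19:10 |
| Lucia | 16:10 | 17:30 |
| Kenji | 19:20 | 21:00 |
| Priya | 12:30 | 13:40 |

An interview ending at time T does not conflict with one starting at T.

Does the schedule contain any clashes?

Sorted by start: Sana, Declan, Ravi, Priya, Marcus, Lucia, Amara, Kenji.
Declan starts before Sana ends → Sana and Declan overlap.
That's a conflict, so the schedule is not conflict-free.

Yes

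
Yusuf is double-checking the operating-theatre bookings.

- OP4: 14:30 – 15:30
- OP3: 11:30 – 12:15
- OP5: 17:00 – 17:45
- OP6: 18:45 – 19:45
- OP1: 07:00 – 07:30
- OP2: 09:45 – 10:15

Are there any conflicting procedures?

Check each pair: they overlap iff neither finishes before the other starts.
Sorted by start: OP1, OP2, OP3, OP4, OP5, OP6.
OP2 starts after OP1 ends, so OP1 has no further overlaps.
OP3 starts after OP2 ends, so OP2 has no further overlaps.
OP4 starts after OP3 ends, so OP3 has no further overlaps.
OP5 starts after OP4 ends, so OP4 has no further overlaps.
OP6 starts after OP5 ends.
Every pair is clear; the schedule has no overlaps.

No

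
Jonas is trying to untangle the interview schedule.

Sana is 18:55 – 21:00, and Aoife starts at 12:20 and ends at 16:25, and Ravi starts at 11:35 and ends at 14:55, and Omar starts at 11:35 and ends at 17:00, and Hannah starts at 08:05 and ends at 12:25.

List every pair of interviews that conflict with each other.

Aoife & Hannah, Aoife & Omar, Aoife & Ravi, Hannah & Omar, Hannah & Ravi, Omar & Ravi

Two intervals overlap when each starts before the other ends.
Sorted by start: Hannah, Ravi, Omar, Aoife, Sana.
Ravi starts before Hannah ends → Hannah and Ravi overlap.
Omar starts before Hannah ends → Hannah and Omar overlap.
Aoife starts before Hannah ends → Hannah and Aoife overlap.
Sana starts after Hannah ends.
Omar starts before Ravi ends → Ravi and Omar overlap.
Aoife starts before Ravi ends → Ravi and Aoife overlap.
Sana starts after Ravi ends.
Aoife starts before Omar ends → Omar and Aoife overlap.
Sana starts after Omar ends.
Sana starts after Aoife ends.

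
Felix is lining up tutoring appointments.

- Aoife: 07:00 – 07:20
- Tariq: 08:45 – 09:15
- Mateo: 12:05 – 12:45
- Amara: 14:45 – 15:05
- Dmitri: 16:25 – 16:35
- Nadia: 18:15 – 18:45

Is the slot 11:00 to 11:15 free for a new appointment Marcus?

Aoife: ends 07:20 at or before Marcus starts 11:00 → clear.
Tariq: ends 09:15 at or before Marcus starts 11:00 → clear.
Mateo: starts 12:05 at or after Marcus ends 11:15 → clear.
Amara: starts 14:45 at or after Marcus ends 11:15 → clear.
Dmitri: starts 16:25 at or after Marcus ends 11:15 → clear.
Nadia: starts 18:15 at or after Marcus ends 11:15 → clear.

Yes — the slot is free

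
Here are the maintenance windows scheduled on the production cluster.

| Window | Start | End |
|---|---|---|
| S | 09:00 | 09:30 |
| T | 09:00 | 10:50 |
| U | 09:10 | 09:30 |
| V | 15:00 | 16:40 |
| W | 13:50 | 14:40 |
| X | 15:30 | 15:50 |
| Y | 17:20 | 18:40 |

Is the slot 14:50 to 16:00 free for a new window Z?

S: ends 09:30 at or before Z starts 14:50 → clear.
T: ends 10:50 at or before Z starts 14:50 → clear.
U: ends 09:30 at or before Z starts 14:50 → clear.
W: ends 14:40 at or before Z starts 14:50 → clear.
V: starts 15:00 before Z ends 16:00, and ends 16:40 after Z starts 14:50 → overlap.
X: starts 15:30 before Z ends 16:00, and ends 15:50 after Z starts 14:50 → overlap.
Y: starts 17:20 at or after Z ends 16:00 → clear.
Z overlaps V, X.

No — it overlaps V, X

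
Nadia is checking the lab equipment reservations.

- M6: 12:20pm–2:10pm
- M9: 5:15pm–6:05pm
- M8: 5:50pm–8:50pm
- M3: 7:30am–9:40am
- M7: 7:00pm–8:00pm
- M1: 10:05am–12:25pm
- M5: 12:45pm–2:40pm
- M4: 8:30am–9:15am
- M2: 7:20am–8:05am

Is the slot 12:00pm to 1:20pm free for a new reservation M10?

M2: ends 8:05am at or before M10 starts 12:00pm → clear.
M3: ends 9:40am at or before M10 starts 12:00pm → clear.
M4: ends 9:15am at or before M10 starts 12:00pm → clear.
M1: starts 10:05am before M10 ends 1:20pm, and ends 12:25pm after M10 starts 12:00pm → overlap.
M6: starts 12:20pm before M10 ends 1:20pm, and ends 2:10pm after M10 starts 12:00pm → overlap.
M5: starts 12:45pm before M10 ends 1:20pm, and ends 2:40pm after M10 starts 12:00pm → overlap.
M9: starts 5:15pm at or after M10 ends 1:20pm → clear.
M8: starts 5:50pm at or after M10 ends 1:20pm → clear.
M7: starts 7:00pm at or after M10 ends 1:20pm → clear.
M10 overlaps M1, M5, M6.

No — it overlaps M1, M5, M6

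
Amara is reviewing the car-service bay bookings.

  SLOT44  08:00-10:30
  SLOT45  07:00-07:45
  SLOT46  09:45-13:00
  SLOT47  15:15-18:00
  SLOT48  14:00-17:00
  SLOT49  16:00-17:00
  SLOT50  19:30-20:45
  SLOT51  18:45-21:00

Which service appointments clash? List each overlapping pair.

SLOT44 & SLOT46, SLOT47 & SLOT48, SLOT47 & SLOT49, SLOT48 & SLOT49, SLOT50 & SLOT51

Two intervals overlap when each starts before the other ends.
Sorted by start: SLOT45, SLOT44, SLOT46, SLOT48, SLOT47, SLOT49, SLOT51, SLOT50.
SLOT44 starts after SLOT45 ends, so nothing later overlaps SLOT45 either.
SLOT46 starts before SLOT44 ends → SLOT44 and SLOT46 overlap.
SLOT48 starts after SLOT44 ends, so nothing later overlaps SLOT44 either.
SLOT48 starts after SLOT46 ends, so nothing later overlaps SLOT46 either.
SLOT47 starts before SLOT48 ends → SLOT48 and SLOT47 overlap.
SLOT49 starts before SLOT48 ends → SLOT48 and SLOT49 overlap.
SLOT51 starts after SLOT48 ends, so nothing later overlaps SLOT48 either.
SLOT49 starts before SLOT47 ends → SLOT47 and SLOT49 overlap.
SLOT51 starts after SLOT47 ends, so nothing later overlaps SLOT47 either.
SLOT51 starts after SLOT49 ends, so nothing later overlaps SLOT49 either.
SLOT50 starts before SLOT51 ends → SLOT51 and SLOT50 overlap.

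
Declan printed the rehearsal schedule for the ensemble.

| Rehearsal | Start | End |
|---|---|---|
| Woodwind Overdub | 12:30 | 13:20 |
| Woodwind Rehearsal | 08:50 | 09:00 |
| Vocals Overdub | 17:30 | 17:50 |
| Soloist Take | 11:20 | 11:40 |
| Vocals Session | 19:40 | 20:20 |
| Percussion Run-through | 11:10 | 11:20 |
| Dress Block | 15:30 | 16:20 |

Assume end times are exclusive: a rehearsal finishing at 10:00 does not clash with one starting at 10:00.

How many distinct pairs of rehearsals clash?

Sorted by start: Woodwind Rehearsal, Percussion Run-through, Soloist Take, Woodwind Overdub, Dress Block, Vocals Overdub, Vocals Session.
Percussion Run-through starts after Woodwind Rehearsal ends; Woodwind Rehearsal is clear from here.
Soloist Take starts exactly when Percussion Run-through ends (back-to-back, no overlap); Percussion Run-through is clear from here.
Woodwind Overdub starts after Soloist Take ends; Soloist Take is clear from here.
Dress Block starts after Woodwind Overdub ends; Woodwind Overdub is clear from here.
Vocals Overdub starts after Dress Block ends; Dress Block is clear from here.
Vocals Session starts after Vocals Overdub ends.
No pair overlaps.

0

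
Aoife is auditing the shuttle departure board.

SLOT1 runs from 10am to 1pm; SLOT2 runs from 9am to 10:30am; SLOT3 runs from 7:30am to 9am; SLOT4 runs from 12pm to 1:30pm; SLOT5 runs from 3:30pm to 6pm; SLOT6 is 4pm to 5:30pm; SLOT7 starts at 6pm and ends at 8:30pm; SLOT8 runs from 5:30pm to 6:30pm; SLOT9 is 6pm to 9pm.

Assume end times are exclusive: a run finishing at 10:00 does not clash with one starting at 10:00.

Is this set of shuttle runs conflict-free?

No

Sorted by start: SLOT3, SLOT2, SLOT1, SLOT4, SLOT5, SLOT6, SLOT8, SLOT7, SLOT9.
SLOT2 starts exactly when SLOT3 ends (back-to-back, no overlap) — done with SLOT3.
SLOT1 starts before SLOT2 ends → SLOT2 and SLOT1 overlap.
That's a conflict, so the schedule is not conflict-free.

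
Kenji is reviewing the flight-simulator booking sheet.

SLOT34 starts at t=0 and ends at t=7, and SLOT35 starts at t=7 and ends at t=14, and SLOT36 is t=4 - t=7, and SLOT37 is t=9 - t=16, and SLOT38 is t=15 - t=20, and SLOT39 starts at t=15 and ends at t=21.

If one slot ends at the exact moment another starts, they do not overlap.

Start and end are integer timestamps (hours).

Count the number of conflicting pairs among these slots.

5

Sorted by start: SLOT34, SLOT36, SLOT35, SLOT37, SLOT38, SLOT39.
SLOT36 starts before SLOT34 ends → SLOT34 and SLOT36 overlap.
SLOT35 starts exactly when SLOT34 ends (back-to-back, no overlap), so nothing later overlaps SLOT34 either.
SLOT35 starts exactly when SLOT36 ends (back-to-back, no overlap), so nothing later overlaps SLOT36 either.
SLOT37 starts before SLOT35 ends → SLOT35 and SLOT37 overlap.
SLOT38 starts after SLOT35 ends, so nothing later overlaps SLOT35 either.
SLOT38 starts before SLOT37 ends → SLOT37 and SLOT38 overlap.
SLOT39 starts before SLOT37 ends → SLOT37 and SLOT39 overlap.
SLOT39 starts before SLOT38 ends → SLOT38 and SLOT39 overlap.
Overlapping pairs: SLOT34 & SLOT36, SLOT35 & SLOT37, SLOT37 & SLOT38, SLOT37 & SLOT39, SLOT38 & SLOT39 — 5 in total.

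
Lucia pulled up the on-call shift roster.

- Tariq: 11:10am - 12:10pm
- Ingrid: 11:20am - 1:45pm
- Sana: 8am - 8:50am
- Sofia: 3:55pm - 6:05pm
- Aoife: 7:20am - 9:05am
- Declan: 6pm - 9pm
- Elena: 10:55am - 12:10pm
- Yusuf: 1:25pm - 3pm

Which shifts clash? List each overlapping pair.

Aoife & Sana, Declan & Sofia, Elena & Ingrid, Elena & Tariq, Ingrid & Tariq, Ingrid & Yusuf

Sorted by start: Aoife, Sana, Elena, Tariq, Ingrid, Yusuf, Sofia, Declan.
Sana starts before Aoife ends → Aoife and Sana overlap.
Elena starts after Aoife ends, so Aoife has no further overlaps.
Elena starts after Sana ends, so Sana has no further overlaps.
Tariq starts before Elena ends → Elena and Tariq overlap.
Ingrid starts before Elena ends → Elena and Ingrid overlap.
Yusuf starts after Elena ends, so Elena has no further overlaps.
Ingrid starts before Tariq ends → Tariq and Ingrid overlap.
Yusuf starts after Tariq ends, so Tariq has no further overlaps.
Yusuf starts before Ingrid ends → Ingrid and Yusuf overlap.
Sofia starts after Ingrid ends, so Ingrid has no further overlaps.
Sofia starts after Yusuf ends, so Yusuf has no further overlaps.
Declan starts before Sofia ends → Sofia and Declan overlap.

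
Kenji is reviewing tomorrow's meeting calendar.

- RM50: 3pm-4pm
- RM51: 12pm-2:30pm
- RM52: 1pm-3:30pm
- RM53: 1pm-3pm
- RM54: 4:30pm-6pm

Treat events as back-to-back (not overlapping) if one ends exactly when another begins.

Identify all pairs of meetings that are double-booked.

Sorted by start: RM51, RM52, RM53, RM50, RM54.
RM52 starts before RM51 ends → RM51 and RM52 overlap.
RM53 starts before RM51 ends → RM51 and RM53 overlap.
RM50 starts after RM51 ends, so nothing later overlaps RM51 either.
RM53 starts before RM52 ends → RM52 and RM53 overlap.
RM50 starts before RM52 ends → RM52 and RM50 overlap.
RM54 starts after RM52 ends.
RM50 starts exactly when RM53 ends (back-to-back, no overlap), so nothing later overlaps RM53 either.
RM54 starts after RM50 ends.

RM50 & RM52, RM51 & RM52, RM51 & RM53, RM52 & RM53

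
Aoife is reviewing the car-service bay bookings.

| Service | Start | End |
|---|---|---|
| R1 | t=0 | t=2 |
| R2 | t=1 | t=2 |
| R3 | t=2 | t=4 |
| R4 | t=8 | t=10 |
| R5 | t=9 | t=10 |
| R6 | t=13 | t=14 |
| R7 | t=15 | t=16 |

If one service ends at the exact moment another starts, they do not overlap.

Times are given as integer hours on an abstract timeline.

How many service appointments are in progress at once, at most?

Sort all start/end points and keep a running count:
t=0 start R1 → 1
t=1 start R2 → 2
t=2 end R1 → 1
t=2 end R2 → 0
t=2 start R3 → 1
t=4 end R3 → 0
t=8 start R4 → 1
t=9 start R5 → 2
t=10 end R4 → 1
t=10 end R5 → 0
t=13 start R6 → 1
t=14 end R6 → 0
t=15 start R7 → 1
t=16 end R7 → 0
Peak is 2, at t=1 (R1, R2).

2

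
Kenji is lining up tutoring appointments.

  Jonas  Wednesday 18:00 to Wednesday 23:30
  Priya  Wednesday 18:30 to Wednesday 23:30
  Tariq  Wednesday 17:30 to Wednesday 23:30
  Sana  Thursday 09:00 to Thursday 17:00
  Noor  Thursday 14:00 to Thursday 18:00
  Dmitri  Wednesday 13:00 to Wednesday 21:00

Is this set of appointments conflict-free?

No

Two intervals overlap when each starts before the other ends.
Sorted by start: Dmitri, Tariq, Jonas, Priya, Sana, Noor.
Tariq starts before Dmitri ends → Dmitri and Tariq overlap.
That's a conflict, so the schedule is not conflict-free.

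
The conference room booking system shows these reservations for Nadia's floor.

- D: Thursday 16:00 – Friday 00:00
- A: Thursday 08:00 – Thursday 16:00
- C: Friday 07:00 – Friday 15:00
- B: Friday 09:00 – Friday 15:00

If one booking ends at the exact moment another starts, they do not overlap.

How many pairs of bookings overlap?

Sorted by start: A, D, C, B.
D starts exactly when A ends (back-to-back, no overlap) — done with A.
C starts after D ends — done with D.
B starts before C ends → C and B overlap.
Overlapping pairs: B & C — 1 in total.

1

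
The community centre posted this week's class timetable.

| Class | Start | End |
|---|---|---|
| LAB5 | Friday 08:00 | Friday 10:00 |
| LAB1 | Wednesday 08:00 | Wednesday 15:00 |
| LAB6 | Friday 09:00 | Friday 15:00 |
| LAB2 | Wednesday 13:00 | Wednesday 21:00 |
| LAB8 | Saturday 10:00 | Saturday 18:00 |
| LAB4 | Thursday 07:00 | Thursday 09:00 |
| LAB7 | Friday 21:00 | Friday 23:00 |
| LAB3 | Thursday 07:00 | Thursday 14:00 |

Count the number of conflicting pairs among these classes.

3

Sorted by start: LAB1, LAB2, LAB3, LAB4, LAB5, LAB6, LAB7, LAB8.
LAB2 starts before LAB1 ends → LAB1 and LAB2 overlap.
LAB3 starts after LAB1 ends, so LAB1 has no further overlaps.
LAB3 starts after LAB2 ends, so LAB2 has no further overlaps.
LAB4 starts before LAB3 ends → LAB3 and LAB4 overlap.
LAB5 starts after LAB3 ends, so LAB3 has no further overlaps.
LAB5 starts after LAB4 ends, so LAB4 has no further overlaps.
LAB6 starts before LAB5 ends → LAB5 and LAB6 overlap.
LAB7 starts after LAB5 ends, so LAB5 has no further overlaps.
LAB7 starts after LAB6 ends, so LAB6 has no further overlaps.
LAB8 starts after LAB7 ends.
Overlapping pairs: LAB1 & LAB2, LAB3 & LAB4, LAB5 & LAB6 — 3 in total.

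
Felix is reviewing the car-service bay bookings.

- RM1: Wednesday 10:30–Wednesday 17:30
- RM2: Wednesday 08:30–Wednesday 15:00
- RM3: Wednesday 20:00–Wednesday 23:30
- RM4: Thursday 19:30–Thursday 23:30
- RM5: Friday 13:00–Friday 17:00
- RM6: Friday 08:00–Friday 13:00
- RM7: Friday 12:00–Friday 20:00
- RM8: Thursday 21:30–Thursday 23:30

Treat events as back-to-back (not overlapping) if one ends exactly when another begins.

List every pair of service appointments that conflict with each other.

Check each pair: they overlap iff neither finishes before the other starts.
Sorted by start: RM2, RM1, RM3, RM4, RM8, RM6, RM7, RM5.
RM1 starts before RM2 ends → RM2 and RM1 overlap.
RM3 starts after RM2 ends, so RM2 has no further overlaps.
RM3 starts after RM1 ends, so RM1 has no further overlaps.
RM4 starts after RM3 ends, so RM3 has no further overlaps.
RM8 starts before RM4 ends → RM4 and RM8 overlap.
RM6 starts after RM4 ends, so RM4 has no further overlaps.
RM6 starts after RM8 ends, so RM8 has no further overlaps.
RM7 starts before RM6 ends → RM6 and RM7 overlap.
RM5 starts exactly when RM6 ends (back-to-back, no overlap).
RM5 starts before RM7 ends → RM7 and RM5 overlap.

RM1 & RM2, RM4 & RM8, RM5 & RM7, RM6 & RM7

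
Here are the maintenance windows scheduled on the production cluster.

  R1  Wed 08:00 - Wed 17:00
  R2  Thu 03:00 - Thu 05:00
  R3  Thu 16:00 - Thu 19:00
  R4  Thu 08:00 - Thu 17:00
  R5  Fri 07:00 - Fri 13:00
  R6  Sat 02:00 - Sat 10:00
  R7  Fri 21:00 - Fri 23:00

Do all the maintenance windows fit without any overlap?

No

Sorted by start: R1, R2, R4, R3, R5, R7, R6.
R2 starts after R1 ends, so nothing later overlaps R1 either.
R4 starts after R2 ends, so nothing later overlaps R2 either.
R3 starts before R4 ends → R4 and R3 overlap.
That's a conflict, so the schedule is not conflict-free.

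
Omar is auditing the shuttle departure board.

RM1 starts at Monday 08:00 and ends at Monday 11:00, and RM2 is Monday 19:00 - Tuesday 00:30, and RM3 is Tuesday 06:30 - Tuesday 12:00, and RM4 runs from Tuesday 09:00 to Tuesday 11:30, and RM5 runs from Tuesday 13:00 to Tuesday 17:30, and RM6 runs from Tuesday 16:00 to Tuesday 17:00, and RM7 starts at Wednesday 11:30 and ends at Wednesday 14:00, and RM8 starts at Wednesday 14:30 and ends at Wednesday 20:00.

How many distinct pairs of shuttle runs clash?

Check each pair: they overlap iff neither finishes before the other starts.
Sorted by start: RM1, RM2, RM3, RM4, RM5, RM6, RM7, RM8.
RM2 starts after RM1 ends, so nothing later overlaps RM1 either.
RM3 starts after RM2 ends, so nothing later overlaps RM2 either.
RM4 starts before RM3 ends → RM3 and RM4 overlap.
RM5 starts after RM3 ends, so nothing later overlaps RM3 either.
RM5 starts after RM4 ends, so nothing later overlaps RM4 either.
RM6 starts before RM5 ends → RM5 and RM6 overlap.
RM7 starts after RM5 ends, so nothing later overlaps RM5 either.
RM7 starts after RM6 ends, so nothing later overlaps RM6 either.
RM8 starts after RM7 ends.
Overlapping pairs: RM3 & RM4, RM5 & RM6 — 2 in total.

2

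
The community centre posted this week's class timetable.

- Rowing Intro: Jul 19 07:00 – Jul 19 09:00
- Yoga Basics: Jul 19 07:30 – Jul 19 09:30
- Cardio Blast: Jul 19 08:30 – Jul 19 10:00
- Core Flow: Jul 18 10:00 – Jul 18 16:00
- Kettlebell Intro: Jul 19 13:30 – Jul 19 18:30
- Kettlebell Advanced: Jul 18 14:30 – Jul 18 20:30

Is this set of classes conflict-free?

Sorted by start: Core Flow, Kettlebell Advanced, Rowing Intro, Yoga Basics, Cardio Blast, Kettlebell Intro.
Kettlebell Advanced starts before Core Flow ends → Core Flow and Kettlebell Advanced overlap.
That's a conflict, so the schedule is not conflict-free.

No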